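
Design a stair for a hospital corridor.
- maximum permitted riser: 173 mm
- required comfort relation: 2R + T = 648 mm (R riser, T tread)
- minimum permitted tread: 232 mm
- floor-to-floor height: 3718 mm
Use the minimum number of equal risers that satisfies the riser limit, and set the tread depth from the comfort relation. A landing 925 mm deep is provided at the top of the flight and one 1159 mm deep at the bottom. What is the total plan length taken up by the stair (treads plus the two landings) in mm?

3718 / 173 = 21.491 → round up to 22 risers.
Riser R = 3718 / 22 = 169 mm, within the 173 mm limit.
Tread T = 648 − 2 × 169 = 310 mm (≥ 232 mm).
Going = (22 − 1) × 310 = 6510 mm.
Add landings: 6510 + 925 + 1159 = 8594 mm.

8594 mm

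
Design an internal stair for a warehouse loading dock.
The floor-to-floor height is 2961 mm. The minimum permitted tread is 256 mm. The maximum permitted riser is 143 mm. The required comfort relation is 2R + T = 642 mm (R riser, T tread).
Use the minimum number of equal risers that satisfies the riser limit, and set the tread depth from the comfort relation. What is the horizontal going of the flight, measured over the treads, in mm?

7200 mm

2961 / 143 = 20.71, so 21 risers are needed.
Riser R = 2961 / 21 = 141 mm, within the 143 mm limit.
From 2R + T = 642: T = 642 − 282 = 360 mm.
Going = (21 − 1) × 360 = 7200 mm.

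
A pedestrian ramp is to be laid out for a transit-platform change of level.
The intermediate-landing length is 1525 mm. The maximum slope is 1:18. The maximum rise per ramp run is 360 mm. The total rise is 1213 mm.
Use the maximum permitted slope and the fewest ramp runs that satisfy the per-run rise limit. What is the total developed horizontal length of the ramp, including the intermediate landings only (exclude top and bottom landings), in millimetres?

⌈1213/360⌉ = 4 ramp runs. That means 3 intermediate landings.
Ramp run (horizontal) at 1:18: 1213 × 18 = 21834 mm.
3 intermediate landings contribute 3 × 1525 = 4575 mm.
Developed length = 21834 + 4575 = 26409 mm.

26409 mm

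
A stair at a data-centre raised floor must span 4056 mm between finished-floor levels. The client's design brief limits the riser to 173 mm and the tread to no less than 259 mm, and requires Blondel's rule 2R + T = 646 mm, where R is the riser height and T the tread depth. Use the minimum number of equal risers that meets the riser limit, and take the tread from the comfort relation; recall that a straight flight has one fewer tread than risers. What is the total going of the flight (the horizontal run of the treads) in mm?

4056 / 173 = 23.45, so 24 risers are needed.
Riser R = 4056 / 24 = 169 mm, within the 173 mm limit.
From 2R + T = 646: T = 646 − 338 = 308 mm.
Going = (24 − 1) × 308 = 7084 mm.

7084 mm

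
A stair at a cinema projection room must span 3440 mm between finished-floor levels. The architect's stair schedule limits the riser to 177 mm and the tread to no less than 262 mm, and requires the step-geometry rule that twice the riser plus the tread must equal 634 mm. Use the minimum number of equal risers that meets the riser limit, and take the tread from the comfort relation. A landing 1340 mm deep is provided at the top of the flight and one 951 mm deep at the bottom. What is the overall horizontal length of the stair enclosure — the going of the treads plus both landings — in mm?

⌈3440/177⌉ = 20 risers.
Each riser is 3440/20 = 172 mm (≤ 177 mm).
Tread T = 634 − 2 × 172 = 290 mm (≥ 262 mm).
20 risers give 19 treads; going = 19 × 290 = 5510 mm.
Enclosure = 5510 + 1340 + 951 = 7801 mm.

7801 mm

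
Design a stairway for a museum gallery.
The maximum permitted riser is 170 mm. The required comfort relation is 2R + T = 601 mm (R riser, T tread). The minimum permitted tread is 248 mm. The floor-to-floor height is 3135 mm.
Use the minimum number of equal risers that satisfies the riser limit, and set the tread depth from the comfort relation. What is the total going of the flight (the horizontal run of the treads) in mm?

3135 / 170 = 18.44, so 19 risers are needed.
Each riser is 3135/19 = 165 mm (≤ 170 mm).
Tread T = 601 − 2 × 165 = 271 mm (≥ 248 mm).
Going = (19 − 1) × 271 = 4878 mm.

4878 mm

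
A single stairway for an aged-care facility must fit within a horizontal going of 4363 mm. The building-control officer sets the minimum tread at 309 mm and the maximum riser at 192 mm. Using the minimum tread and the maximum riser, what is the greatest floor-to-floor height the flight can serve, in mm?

4363 / 309 = 14.12, so 14 treads fit.
Risers = treads + 1 = 15.
Maximum height = 15 × 192 = 2880 mm.

2880 mm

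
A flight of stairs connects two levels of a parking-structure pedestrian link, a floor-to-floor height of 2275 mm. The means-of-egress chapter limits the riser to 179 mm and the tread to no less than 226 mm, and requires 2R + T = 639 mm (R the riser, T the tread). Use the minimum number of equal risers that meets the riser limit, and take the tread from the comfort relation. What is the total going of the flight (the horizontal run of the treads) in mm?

2275 / 179 = 12.71, so 13 risers are needed.
R = 2275 ÷ 13 = 175 mm.
From 2R + T = 639: T = 639 − 350 = 289 mm.
Going = (13 − 1) × 289 = 3468 mm.

3468 mm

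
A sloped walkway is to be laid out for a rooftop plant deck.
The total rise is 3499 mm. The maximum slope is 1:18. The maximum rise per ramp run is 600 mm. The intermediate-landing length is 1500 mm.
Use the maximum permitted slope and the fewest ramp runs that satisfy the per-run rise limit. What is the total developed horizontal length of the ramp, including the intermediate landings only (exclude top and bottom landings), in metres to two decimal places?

70.48 m

3499 / 600 = 5.83, so 6 ramp runs are needed. That means 5 intermediate landings.
Horizontal run for 3499 mm of rise at 1:18 is 3499 × 18 = 62982 mm.
5 intermediate landings contribute 5 × 1500 = 7500 mm.
Total developed length = 62982 + 7500 = 70482 mm.
= 70.48 m.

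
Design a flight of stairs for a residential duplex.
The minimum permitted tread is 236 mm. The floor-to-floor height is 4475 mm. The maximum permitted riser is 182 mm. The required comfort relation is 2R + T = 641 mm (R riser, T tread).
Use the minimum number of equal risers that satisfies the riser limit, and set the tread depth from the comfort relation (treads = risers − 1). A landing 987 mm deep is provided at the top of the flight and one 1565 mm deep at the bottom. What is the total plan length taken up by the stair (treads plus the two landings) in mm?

9344 mm

At most 182 each: 4475/182 = 24.59, giving 25 risers.
Riser R = 4475 / 25 = 179 mm, within the 182 mm limit.
From 2R + T = 641: T = 641 − 358 = 283 mm.
Going = (25 − 1) × 283 = 6792 mm.
Enclosure = 6792 + 987 + 1565 = 9344 mm.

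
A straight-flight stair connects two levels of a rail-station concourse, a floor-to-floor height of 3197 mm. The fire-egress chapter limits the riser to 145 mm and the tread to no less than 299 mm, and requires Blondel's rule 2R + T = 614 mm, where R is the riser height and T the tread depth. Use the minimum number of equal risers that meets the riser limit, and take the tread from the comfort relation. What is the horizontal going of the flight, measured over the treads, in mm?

3197 / 145 = 22.05, so 23 risers are needed.
Each riser is 3197/23 = 139 mm (≤ 145 mm).
T = 614 − 2·139 = 336 mm, which satisfies the 299 mm minimum.
23 risers give 22 treads; going = 22 × 336 = 7392 mm.

7392 mm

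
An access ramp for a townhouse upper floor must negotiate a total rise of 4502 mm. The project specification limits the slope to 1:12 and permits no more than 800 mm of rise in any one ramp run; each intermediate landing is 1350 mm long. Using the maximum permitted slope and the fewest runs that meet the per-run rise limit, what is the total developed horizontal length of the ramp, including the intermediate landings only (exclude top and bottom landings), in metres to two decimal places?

60.77 m

At most 800 each: 4502/800 = 5.63, giving 6 ramp runs. That means 5 intermediate landings.
Horizontal run for 4502 mm of rise at 1:12 is 4502 × 12 = 54024 mm.
5 intermediate landings contribute 5 × 1350 = 6750 mm.
Total developed length = 54024 + 6750 = 60774 mm.
= 60.77 m.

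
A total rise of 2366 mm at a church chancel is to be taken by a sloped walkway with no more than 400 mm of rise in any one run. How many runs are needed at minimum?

6 runs

At most 400 each: 2366/400 = 5.92, giving 6 ramp runs.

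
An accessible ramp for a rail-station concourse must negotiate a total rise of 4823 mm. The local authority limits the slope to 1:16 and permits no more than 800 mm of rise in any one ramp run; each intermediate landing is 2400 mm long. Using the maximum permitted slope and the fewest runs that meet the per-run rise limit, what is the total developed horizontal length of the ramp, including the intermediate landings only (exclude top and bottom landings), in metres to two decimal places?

91.57 m

At most 800 each: 4823/800 = 6.03, giving 7 ramp runs. That means 6 intermediate landings.
Horizontal run for 4823 mm of rise at 1:16 is 4823 × 16 = 77168 mm.
6 intermediate landings contribute 6 × 2400 = 14400 mm.
Developed length = 77168 + 14400 = 91568 mm.
= 91.57 m.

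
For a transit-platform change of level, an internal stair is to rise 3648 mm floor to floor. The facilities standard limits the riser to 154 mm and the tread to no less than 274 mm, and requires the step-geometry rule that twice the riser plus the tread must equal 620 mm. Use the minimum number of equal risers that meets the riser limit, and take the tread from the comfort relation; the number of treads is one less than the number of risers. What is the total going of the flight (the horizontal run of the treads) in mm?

3648 / 154 = 23.688 → round up to 24 risers.
R = 3648 ÷ 24 = 152 mm.
T = 620 − 2·152 = 316 mm, which satisfies the 274 mm minimum.
Going = (24 − 1) × 316 = 7268 mm.

7268 mm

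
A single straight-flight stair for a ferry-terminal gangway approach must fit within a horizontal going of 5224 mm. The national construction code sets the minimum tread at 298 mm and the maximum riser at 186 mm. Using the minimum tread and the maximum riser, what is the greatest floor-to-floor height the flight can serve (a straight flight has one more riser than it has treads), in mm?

3348 mm

5224 / 298 = 17.53, so 17 treads fit.
Risers = treads + 1 = 18.
Maximum height = 18 × 186 = 3348 mm.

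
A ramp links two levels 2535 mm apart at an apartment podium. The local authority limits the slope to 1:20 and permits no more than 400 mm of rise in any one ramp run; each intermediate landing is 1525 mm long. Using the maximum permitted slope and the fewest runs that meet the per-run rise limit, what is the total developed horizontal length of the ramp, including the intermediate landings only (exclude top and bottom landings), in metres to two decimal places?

2535 / 400 = 6.338 → round up to 7 ramp runs. That means 6 intermediate landings.
Horizontal run for 2535 mm of rise at 1:20 is 2535 × 20 = 50700 mm.
6 intermediate landings contribute 6 × 1525 = 9150 mm.
Developed length = 50700 + 9150 = 59850 mm.
= 59.85 m.

59.85 m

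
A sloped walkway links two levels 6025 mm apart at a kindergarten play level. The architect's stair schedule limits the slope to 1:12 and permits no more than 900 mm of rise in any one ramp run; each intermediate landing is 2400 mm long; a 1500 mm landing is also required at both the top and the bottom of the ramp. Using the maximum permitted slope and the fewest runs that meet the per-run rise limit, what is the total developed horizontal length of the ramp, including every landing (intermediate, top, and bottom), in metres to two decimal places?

89.70 m

6025 / 900 = 6.694 → round up to 7 ramp runs. That means 6 intermediate landings.
Ramp run (horizontal) at 1:12: 6025 × 12 = 72300 mm.
Intermediate landings: 6 × 2400 = 14400 mm.
Top and bottom landings: 2 × 1500 = 3000 mm.
Total = 72300 + 14400 + 3000 = 89700 mm.
= 89.70 m.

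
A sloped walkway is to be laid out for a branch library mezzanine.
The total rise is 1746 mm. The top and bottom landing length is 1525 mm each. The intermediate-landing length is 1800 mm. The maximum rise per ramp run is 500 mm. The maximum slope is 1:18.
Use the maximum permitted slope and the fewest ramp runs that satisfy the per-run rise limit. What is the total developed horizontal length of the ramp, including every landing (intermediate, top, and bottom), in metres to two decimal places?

39.88 m

1746 / 500 = 3.492 → round up to 4 ramp runs. That means 3 intermediate landings.
Ramp run (horizontal) at 1:18: 1746 × 18 = 31428 mm.
Intermediate landings: 3 × 1800 = 5400 mm.
Top and bottom landings: 2 × 1525 = 3050 mm.
Total = 31428 + 5400 + 3050 = 39878 mm.
= 39.88 m.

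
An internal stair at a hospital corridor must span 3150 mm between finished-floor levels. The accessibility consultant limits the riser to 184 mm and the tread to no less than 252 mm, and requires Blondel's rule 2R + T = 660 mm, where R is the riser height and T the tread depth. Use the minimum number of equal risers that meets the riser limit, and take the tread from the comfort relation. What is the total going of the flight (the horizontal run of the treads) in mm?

5270 mm

3150 / 184 = 17.120 → round up to 18 risers.
R = 3150 ÷ 18 = 175 mm.
Tread T = 660 − 2 × 175 = 310 mm (≥ 252 mm).
Going = (18 − 1) × 310 = 5270 mm.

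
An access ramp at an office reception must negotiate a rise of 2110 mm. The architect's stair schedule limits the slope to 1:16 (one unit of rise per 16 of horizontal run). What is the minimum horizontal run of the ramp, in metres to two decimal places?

33.76 m

Run = rise × 16 = 2110 × 16 = 33760 mm.
33760 mm = 33.76 m.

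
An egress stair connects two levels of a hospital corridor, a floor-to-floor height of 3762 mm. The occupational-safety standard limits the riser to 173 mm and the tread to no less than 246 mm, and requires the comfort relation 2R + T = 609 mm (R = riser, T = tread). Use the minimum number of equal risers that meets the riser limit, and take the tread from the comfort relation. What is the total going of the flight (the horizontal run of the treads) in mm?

3762 / 173 = 21.75, so 22 risers are needed.
Each riser is 3762/22 = 171 mm (≤ 173 mm).
From 2R + T = 609: T = 609 − 342 = 267 mm.
Treads = 22 − 1 = 21; going = 21 × 267 = 5607 mm.

5607 mm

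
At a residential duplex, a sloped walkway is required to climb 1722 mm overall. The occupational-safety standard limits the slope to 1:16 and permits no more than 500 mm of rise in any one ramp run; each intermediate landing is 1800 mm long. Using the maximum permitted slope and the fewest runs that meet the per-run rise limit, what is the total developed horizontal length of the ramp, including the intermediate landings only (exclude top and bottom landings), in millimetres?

At most 500 each: 1722/500 = 3.44, giving 4 ramp runs. That means 3 intermediate landings.
Ramp run (horizontal) at 1:16: 1722 × 16 = 27552 mm.
3 intermediate landings contribute 3 × 1800 = 5400 mm.
Developed length = 27552 + 5400 = 32952 mm.

32952 mm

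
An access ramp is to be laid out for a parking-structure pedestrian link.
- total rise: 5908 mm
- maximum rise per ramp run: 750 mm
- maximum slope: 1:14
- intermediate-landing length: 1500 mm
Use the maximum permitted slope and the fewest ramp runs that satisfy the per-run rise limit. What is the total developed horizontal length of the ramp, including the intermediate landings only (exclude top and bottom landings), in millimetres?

⌈5908/750⌉ = 8 ramp runs. That means 7 intermediate landings.
Horizontal run for 5908 mm of rise at 1:14 is 5908 × 14 = 82712 mm.
Intermediate landings: 7 × 1500 = 10500 mm.
Total developed length = 82712 + 10500 = 93212 mm.

93212 mm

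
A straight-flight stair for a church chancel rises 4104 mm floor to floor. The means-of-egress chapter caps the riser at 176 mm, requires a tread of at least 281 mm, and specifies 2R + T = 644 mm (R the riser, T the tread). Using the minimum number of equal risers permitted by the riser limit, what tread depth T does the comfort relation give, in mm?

302 mm

At most 176 each: 4104/176 = 23.32, giving 24 risers.
R = 4104 ÷ 24 = 171 mm.
Tread T = 644 − 2 × 171 = 302 mm (≥ 281 mm).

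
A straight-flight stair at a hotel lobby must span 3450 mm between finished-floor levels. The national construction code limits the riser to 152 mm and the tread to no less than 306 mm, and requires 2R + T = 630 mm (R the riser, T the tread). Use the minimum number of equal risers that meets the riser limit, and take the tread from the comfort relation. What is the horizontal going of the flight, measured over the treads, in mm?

At most 152 each: 3450/152 = 22.70, giving 23 risers.
Each riser is 3450/23 = 150 mm (≤ 152 mm).
From 2R + T = 630: T = 630 − 300 = 330 mm.
Going = (23 − 1) × 330 = 7260 mm.

7260 mm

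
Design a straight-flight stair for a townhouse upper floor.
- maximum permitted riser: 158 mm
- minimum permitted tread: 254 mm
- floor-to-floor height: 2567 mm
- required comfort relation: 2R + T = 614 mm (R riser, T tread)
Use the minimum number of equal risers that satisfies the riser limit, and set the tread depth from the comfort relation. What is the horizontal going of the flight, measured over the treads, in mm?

2567 / 158 = 16.247 → round up to 17 risers.
Riser R = 2567 / 17 = 151 mm, within the 158 mm limit.
T = 614 − 2·151 = 312 mm, which satisfies the 254 mm minimum.
Treads = 17 − 1 = 16; going = 16 × 312 = 4992 mm.

4992 mm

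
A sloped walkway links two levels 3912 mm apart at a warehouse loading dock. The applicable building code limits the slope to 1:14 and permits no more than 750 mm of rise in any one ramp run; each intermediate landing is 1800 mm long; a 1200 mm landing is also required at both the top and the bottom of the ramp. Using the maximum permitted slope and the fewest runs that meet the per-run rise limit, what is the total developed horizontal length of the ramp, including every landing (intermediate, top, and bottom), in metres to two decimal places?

66.17 m

At most 750 each: 3912/750 = 5.22, giving 6 ramp runs. That means 5 intermediate landings.
Ramp run (horizontal) at 1:14: 3912 × 14 = 54768 mm.
5 intermediate landings contribute 5 × 1800 = 9000 mm.
Top and bottom landings: 2 × 1200 = 2400 mm.
Total = 54768 + 9000 + 2400 = 66168 mm.
= 66.17 m.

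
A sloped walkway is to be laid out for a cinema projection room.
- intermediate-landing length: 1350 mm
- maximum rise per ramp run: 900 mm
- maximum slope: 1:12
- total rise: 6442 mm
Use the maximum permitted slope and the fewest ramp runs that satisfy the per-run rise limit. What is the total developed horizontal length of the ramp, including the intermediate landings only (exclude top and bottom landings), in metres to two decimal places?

At most 900 each: 6442/900 = 7.16, giving 8 ramp runs. That means 7 intermediate landings.
Horizontal run for 6442 mm of rise at 1:12 is 6442 × 12 = 77304 mm.
7 intermediate landings contribute 7 × 1350 = 9450 mm.
Developed length = 77304 + 9450 = 86754 mm.
= 86.75 m.

86.75 m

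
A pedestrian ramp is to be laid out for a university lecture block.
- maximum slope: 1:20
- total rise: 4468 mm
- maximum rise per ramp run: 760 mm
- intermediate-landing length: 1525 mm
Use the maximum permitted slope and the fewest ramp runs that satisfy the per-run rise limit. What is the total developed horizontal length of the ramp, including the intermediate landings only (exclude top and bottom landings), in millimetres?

4468 / 760 = 5.879 → round up to 6 ramp runs. That means 5 intermediate landings.
Ramp run (horizontal) at 1:20: 4468 × 20 = 89360 mm.
Intermediate landings: 5 × 1525 = 7625 mm.
Total developed length = 89360 + 7625 = 96985 mm.

96985 mm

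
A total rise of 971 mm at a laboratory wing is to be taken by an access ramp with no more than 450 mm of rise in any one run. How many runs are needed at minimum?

3 runs

⌈971/450⌉ = 3 ramp runs.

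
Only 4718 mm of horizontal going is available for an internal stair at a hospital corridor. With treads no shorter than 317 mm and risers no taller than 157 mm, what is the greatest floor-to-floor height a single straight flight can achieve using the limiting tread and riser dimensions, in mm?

Treads that fit: ⌊4718 / 317⌋ = 14.
Risers = treads + 1 = 15.
Maximum height = 15 × 157 = 2355 mm.

2355 mm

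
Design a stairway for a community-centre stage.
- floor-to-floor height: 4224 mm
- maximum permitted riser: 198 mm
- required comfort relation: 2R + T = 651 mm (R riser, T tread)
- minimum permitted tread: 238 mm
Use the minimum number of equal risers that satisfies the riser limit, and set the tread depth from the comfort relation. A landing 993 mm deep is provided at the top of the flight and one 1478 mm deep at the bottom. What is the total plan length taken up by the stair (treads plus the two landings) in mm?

8078 mm

⌈4224/198⌉ = 22 risers.
R = 4224 ÷ 22 = 192 mm.
T = 651 − 2·192 = 267 mm, which satisfies the 238 mm minimum.
Going = (22 − 1) × 267 = 5607 mm.
Enclosure = 5607 + 993 + 1478 = 8078 mm.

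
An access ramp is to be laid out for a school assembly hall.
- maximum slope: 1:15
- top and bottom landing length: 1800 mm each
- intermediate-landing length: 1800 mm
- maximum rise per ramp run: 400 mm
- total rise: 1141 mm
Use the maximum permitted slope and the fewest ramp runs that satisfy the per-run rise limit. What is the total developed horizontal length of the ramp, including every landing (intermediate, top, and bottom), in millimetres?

24315 mm

⌈1141/400⌉ = 3 ramp runs. That means 2 intermediate landings.
Ramp run (horizontal) at 1:15: 1141 × 15 = 17115 mm.
Intermediate landings: 2 × 1800 = 3600 mm.
Top and bottom landings: 2 × 1800 = 3600 mm.
Total = 17115 + 3600 + 3600 = 24315 mm.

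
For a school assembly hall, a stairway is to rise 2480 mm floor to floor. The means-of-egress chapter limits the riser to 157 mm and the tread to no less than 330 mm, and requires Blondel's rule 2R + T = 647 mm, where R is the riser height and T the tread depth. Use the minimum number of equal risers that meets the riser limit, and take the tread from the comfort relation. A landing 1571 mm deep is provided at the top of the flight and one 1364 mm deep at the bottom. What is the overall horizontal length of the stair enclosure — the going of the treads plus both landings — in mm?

7990 mm

⌈2480/157⌉ = 16 risers.
Riser R = 2480 / 16 = 155 mm, within the 157 mm limit.
T = 647 − 2·155 = 337 mm, which satisfies the 330 mm minimum.
16 risers give 15 treads; going = 15 × 337 = 5055 mm.
Enclosure = 5055 + 1571 + 1364 = 7990 mm.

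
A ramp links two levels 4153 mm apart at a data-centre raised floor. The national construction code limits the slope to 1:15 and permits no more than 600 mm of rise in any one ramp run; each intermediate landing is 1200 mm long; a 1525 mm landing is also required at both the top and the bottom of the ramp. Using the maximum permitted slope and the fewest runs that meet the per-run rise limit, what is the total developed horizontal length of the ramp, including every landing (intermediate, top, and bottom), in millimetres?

⌈4153/600⌉ = 7 ramp runs. That means 6 intermediate landings.
Ramp run (horizontal) at 1:15: 4153 × 15 = 62295 mm.
Intermediate landings: 6 × 1200 = 7200 mm.
Top and bottom landings: 2 × 1525 = 3050 mm.
Total = 62295 + 7200 + 3050 = 72545 mm.

72545 mm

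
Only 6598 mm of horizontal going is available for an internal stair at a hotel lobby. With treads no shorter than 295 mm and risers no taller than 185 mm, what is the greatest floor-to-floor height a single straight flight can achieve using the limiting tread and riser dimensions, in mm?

Treads that fit: ⌊6598 / 295⌋ = 22.
Risers = treads + 1 = 23.
Maximum height = 23 × 185 = 4255 mm.

4255 mm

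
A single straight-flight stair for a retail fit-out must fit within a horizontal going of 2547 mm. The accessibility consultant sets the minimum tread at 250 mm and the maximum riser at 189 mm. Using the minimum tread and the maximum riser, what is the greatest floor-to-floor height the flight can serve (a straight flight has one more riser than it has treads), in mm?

Treads that fit: ⌊2547 / 250⌋ = 10.
Risers = treads + 1 = 11.
Maximum height = 11 × 189 = 2079 mm.

2079 mm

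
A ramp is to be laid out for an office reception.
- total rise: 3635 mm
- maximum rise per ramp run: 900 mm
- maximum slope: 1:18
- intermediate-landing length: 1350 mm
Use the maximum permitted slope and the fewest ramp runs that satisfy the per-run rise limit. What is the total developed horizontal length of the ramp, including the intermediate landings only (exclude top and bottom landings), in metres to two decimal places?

70.83 m

3635 / 900 = 4.039 → round up to 5 ramp runs. That means 4 intermediate landings.
Ramp run (horizontal) at 1:18: 3635 × 18 = 65430 mm.
Intermediate landings: 4 × 1350 = 5400 mm.
Total developed length = 65430 + 5400 = 70830 mm.
= 70.83 m.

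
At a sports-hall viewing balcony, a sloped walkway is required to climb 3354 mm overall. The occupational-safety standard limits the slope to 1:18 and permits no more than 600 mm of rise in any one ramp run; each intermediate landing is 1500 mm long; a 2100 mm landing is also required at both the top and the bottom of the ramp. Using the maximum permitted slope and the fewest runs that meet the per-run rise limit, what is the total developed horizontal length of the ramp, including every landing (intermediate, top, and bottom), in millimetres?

72072 mm

3354 / 600 = 5.59, so 6 ramp runs are needed. That means 5 intermediate landings.
Ramp run (horizontal) at 1:18: 3354 × 18 = 60372 mm.
Intermediate landings: 5 × 1500 = 7500 mm.
Top and bottom landings: 2 × 2100 = 4200 mm.
Total = 60372 + 7500 + 4200 = 72072 mm.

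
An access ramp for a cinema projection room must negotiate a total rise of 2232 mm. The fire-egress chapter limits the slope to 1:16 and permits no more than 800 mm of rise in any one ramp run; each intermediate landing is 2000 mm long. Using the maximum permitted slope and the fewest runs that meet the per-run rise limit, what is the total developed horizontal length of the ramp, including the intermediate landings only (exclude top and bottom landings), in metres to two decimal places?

At most 800 each: 2232/800 = 2.79, giving 3 ramp runs. That means 2 intermediate landings.
Ramp run (horizontal) at 1:16: 2232 × 16 = 35712 mm.
Intermediate landings: 2 × 2000 = 4000 mm.
Total developed length = 35712 + 4000 = 39712 mm.
= 39.71 m.

39.71 m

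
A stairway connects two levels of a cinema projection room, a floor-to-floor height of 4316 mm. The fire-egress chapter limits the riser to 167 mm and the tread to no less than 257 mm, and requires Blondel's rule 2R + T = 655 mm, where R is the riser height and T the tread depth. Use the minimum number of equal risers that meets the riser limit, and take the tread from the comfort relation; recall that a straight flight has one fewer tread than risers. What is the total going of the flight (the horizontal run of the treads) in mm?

4316 / 167 = 25.844 → round up to 26 risers.
Each riser is 4316/26 = 166 mm (≤ 167 mm).
From 2R + T = 655: T = 655 − 332 = 323 mm.
26 risers give 25 treads; going = 25 × 323 = 8075 mm.

8075 mm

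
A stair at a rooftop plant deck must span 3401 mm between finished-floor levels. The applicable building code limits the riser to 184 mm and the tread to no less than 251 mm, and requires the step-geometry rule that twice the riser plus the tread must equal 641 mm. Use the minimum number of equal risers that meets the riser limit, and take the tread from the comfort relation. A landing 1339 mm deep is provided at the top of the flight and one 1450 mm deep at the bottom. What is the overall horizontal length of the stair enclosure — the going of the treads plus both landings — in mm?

7883 mm

3401 / 184 = 18.484 → round up to 19 risers.
R = 3401 ÷ 19 = 179 mm.
Tread T = 641 − 2 × 179 = 283 mm (≥ 251 mm).
Going = (19 − 1) × 283 = 5094 mm.
Enclosure = 5094 + 1339 + 1450 = 7883 mm.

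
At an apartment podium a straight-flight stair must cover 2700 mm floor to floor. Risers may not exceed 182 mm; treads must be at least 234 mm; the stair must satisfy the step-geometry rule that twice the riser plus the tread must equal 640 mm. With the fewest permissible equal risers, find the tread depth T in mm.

280 mm

At most 182 each: 2700/182 = 14.84, giving 15 risers.
Riser R = 2700 / 15 = 180 mm, within the 182 mm limit.
From 2R + T = 640: T = 640 − 360 = 280 mm.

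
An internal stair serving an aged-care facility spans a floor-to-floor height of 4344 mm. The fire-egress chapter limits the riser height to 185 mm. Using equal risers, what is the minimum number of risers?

24 risers

4344 / 185 = 23.481 → round up to 24 risers.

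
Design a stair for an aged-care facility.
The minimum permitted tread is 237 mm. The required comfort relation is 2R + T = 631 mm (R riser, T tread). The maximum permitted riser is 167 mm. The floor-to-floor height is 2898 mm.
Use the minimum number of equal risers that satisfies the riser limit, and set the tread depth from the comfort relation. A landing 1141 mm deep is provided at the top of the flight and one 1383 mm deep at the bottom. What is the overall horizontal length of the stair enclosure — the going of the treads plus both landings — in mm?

At most 167 each: 2898/167 = 17.35, giving 18 risers.
Riser R = 2898 / 18 = 161 mm, within the 167 mm limit.
Tread T = 631 − 2 × 161 = 309 mm (≥ 237 mm).
18 risers give 17 treads; going = 17 × 309 = 5253 mm.
Enclosure = 5253 + 1141 + 1383 = 7777 mm.

7777 mm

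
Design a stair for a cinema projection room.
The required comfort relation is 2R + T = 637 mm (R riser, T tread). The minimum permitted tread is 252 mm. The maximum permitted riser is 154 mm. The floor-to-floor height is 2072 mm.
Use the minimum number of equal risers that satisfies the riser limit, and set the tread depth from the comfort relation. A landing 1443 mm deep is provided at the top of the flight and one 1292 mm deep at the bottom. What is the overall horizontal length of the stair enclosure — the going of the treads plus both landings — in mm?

7168 mm

⌈2072/154⌉ = 14 risers.
Riser R = 2072 / 14 = 148 mm, within the 154 mm limit.
Tread T = 637 − 2 × 148 = 341 mm (≥ 252 mm).
14 risers give 13 treads; going = 13 × 341 = 4433 mm.
Add landings: 4433 + 1443 + 1292 = 7168 mm.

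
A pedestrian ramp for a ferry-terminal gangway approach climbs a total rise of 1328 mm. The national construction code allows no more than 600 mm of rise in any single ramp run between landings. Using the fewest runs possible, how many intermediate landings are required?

2 intermediate landings

1328 / 600 = 2.21, so 3 ramp runs are needed.
3 runs are separated by 2 intermediate landings.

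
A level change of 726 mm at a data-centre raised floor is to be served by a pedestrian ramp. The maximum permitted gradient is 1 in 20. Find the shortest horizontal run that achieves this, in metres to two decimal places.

Run = rise × 20 = 726 × 20 = 14520 mm.
14520 mm = 14.52 m.

14.52 m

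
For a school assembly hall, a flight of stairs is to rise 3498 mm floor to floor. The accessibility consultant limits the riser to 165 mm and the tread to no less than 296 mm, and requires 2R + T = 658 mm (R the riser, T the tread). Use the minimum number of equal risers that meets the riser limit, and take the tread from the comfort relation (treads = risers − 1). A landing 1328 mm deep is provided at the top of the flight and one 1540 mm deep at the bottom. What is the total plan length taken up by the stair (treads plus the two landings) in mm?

⌈3498/165⌉ = 22 risers.
R = 3498 ÷ 22 = 159 mm.
From 2R + T = 658: T = 658 − 318 = 340 mm.
Treads = 22 − 1 = 21; going = 21 × 340 = 7140 mm.
Add landings: 7140 + 1328 + 1540 = 10008 mm.

10008 mm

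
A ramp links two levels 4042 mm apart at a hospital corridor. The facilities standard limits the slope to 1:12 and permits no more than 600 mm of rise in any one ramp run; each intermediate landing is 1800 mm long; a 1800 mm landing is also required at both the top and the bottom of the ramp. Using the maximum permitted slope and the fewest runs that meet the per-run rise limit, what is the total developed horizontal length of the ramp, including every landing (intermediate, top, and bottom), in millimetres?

4042 / 600 = 6.737 → round up to 7 ramp runs. That means 6 intermediate landings.
Horizontal run for 4042 mm of rise at 1:12 is 4042 × 12 = 48504 mm.
6 intermediate landings contribute 6 × 1800 = 10800 mm.
Top and bottom landings: 2 × 1800 = 3600 mm.
Total = 48504 + 10800 + 3600 = 62904 mm.

62904 mm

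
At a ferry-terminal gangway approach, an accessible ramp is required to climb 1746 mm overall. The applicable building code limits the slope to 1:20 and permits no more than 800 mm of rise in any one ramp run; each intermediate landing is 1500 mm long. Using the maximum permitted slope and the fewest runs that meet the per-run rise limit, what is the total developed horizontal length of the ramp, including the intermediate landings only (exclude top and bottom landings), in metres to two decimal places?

37.92 m

⌈1746/800⌉ = 3 ramp runs. That means 2 intermediate landings.
Horizontal run for 1746 mm of rise at 1:20 is 1746 × 20 = 34920 mm.
2 intermediate landings contribute 2 × 1500 = 3000 mm.
Developed length = 34920 + 3000 = 37920 mm.
= 37.92 m.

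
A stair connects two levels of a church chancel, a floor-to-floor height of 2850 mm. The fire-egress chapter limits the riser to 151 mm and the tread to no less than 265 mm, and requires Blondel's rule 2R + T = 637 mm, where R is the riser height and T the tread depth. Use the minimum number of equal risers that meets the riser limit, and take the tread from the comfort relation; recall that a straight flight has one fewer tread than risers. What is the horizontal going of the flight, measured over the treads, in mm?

6066 mm

At most 151 each: 2850/151 = 18.87, giving 19 risers.
Riser R = 2850 / 19 = 150 mm, within the 151 mm limit.
T = 637 − 2·150 = 337 mm, which satisfies the 265 mm minimum.
Treads = 19 − 1 = 18; going = 18 × 337 = 6066 mm.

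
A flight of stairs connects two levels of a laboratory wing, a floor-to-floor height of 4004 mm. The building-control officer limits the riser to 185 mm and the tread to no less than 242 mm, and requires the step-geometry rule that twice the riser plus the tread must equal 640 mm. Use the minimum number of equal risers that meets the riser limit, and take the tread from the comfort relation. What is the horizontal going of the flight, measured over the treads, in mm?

4004 / 185 = 21.643 → round up to 22 risers.
R = 4004 ÷ 22 = 182 mm.
From 2R + T = 640: T = 640 − 364 = 276 mm.
22 risers give 21 treads; going = 21 × 276 = 5796 mm.

5796 mm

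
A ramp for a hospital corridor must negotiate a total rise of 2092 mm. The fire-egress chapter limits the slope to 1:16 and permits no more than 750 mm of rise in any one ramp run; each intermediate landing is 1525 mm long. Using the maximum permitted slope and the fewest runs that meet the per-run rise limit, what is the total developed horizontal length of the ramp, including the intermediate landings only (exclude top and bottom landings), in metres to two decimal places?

At most 750 each: 2092/750 = 2.79, giving 3 ramp runs. That means 2 intermediate landings.
Horizontal run for 2092 mm of rise at 1:16 is 2092 × 16 = 33472 mm.
Intermediate landings: 2 × 1525 = 3050 mm.
Total developed length = 33472 + 3050 = 36522 mm.
= 36.52 m.

36.52 m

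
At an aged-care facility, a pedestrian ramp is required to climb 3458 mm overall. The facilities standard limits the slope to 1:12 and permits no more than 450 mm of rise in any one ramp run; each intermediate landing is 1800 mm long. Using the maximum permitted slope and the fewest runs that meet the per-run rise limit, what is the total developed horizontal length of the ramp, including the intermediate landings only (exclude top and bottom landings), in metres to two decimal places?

54.10 m

3458 / 450 = 7.68, so 8 ramp runs are needed. That means 7 intermediate landings.
Ramp run (horizontal) at 1:12: 3458 × 12 = 41496 mm.
Intermediate landings: 7 × 1800 = 12600 mm.
Developed length = 41496 + 12600 = 54096 mm.
= 54.10 m.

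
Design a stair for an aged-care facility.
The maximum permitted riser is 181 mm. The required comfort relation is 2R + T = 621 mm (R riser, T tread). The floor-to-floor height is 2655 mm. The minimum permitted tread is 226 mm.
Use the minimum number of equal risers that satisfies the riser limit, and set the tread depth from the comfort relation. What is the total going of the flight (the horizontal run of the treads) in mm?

3738 mm

⌈2655/181⌉ = 15 risers.
Each riser is 2655/15 = 177 mm (≤ 181 mm).
Tread T = 621 − 2 × 177 = 267 mm (≥ 226 mm).
Going = (15 − 1) × 267 = 3738 mm.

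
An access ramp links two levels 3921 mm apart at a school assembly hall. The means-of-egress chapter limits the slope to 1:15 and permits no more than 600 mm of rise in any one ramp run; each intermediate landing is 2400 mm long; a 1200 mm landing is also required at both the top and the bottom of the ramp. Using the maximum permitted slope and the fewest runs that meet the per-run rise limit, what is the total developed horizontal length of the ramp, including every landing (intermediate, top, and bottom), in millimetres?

75615 mm

At most 600 each: 3921/600 = 6.54, giving 7 ramp runs. That means 6 intermediate landings.
Horizontal run for 3921 mm of rise at 1:15 is 3921 × 15 = 58815 mm.
Intermediate landings: 6 × 2400 = 14400 mm.
Top and bottom landings: 2 × 1200 = 2400 mm.
Total = 58815 + 14400 + 2400 = 75615 mm.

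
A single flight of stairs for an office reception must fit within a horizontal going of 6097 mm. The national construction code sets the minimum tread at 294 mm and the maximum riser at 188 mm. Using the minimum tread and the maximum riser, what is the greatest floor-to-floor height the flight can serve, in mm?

6097 / 294 = 20.74, so 20 treads fit.
Risers = treads + 1 = 21.
Maximum height = 21 × 188 = 3948 mm.

3948 mm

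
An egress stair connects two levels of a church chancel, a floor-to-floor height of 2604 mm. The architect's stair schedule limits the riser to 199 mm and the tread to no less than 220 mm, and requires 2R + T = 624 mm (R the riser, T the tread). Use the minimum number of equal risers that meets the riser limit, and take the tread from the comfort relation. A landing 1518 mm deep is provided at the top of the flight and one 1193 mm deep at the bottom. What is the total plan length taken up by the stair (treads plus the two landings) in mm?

2604 / 199 = 13.085 → round up to 14 risers.
R = 2604 ÷ 14 = 186 mm.
Tread T = 624 − 2 × 186 = 252 mm (≥ 220 mm).
14 risers give 13 treads; going = 13 × 252 = 3276 mm.
Add landings: 3276 + 1518 + 1193 = 5987 mm.

5987 mm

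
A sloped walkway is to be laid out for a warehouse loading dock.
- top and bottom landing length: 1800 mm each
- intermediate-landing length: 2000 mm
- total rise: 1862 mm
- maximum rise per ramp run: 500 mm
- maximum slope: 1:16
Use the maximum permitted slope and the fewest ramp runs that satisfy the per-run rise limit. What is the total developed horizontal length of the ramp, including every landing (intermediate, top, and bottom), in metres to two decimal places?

39.39 m

1862 / 500 = 3.72, so 4 ramp runs are needed. That means 3 intermediate landings.
Ramp run (horizontal) at 1:16: 1862 × 16 = 29792 mm.
3 intermediate landings contribute 3 × 2000 = 6000 mm.
Top and bottom landings: 2 × 1800 = 3600 mm.
Total = 29792 + 6000 + 3600 = 39392 mm.
= 39.39 m.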